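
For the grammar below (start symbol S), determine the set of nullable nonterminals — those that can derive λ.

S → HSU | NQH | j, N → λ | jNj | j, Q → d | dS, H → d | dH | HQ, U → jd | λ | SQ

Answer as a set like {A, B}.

{N, U}

Directly nullable (have an ε-rule): {N, U}.
Not nullable: H, Q, S — each has a terminal in every rule's right-hand side or depends on a non-nullable symbol.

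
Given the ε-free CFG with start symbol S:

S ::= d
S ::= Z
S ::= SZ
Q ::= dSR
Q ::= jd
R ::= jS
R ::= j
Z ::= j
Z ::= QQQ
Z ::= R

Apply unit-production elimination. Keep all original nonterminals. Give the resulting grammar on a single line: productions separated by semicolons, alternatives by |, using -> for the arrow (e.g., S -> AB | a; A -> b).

S -> d | j | SZ | jS | QQQ; Q -> jd | dSR; R -> j | jS; Z -> j | jS | QQQ

Unit productions: S->Z, Z->R.
Unit pairs (A ⇒* B via units): (S,R), (S,Z), (Z,R).
S: inherits non-unit rules of {R, S, Z} → QQQ | SZ | d | j | jS.
Q: inherits non-unit rules of {Q} → dSR | jd.
R: inherits non-unit rules of {R} → j | jS.
Z: inherits non-unit rules of {R, Z} → QQQ | j | jS.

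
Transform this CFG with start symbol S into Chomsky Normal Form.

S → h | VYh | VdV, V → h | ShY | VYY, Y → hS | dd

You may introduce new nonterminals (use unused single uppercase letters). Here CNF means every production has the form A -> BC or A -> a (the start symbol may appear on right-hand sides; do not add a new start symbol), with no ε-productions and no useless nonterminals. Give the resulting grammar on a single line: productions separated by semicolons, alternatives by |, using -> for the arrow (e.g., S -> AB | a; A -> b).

No ε-productions.
No unit productions to eliminate.
TERM: introduce B -> d, A -> h and substitute in every rule of length ≥2.
BIN: S -> VBV becomes S -> VC, C -> BV; S -> VYA becomes S -> VD, D -> YA; V -> SAY becomes V -> SE, E -> AY; V -> VYY becomes V -> VF, F -> YY.

S -> h | VC | VD; A -> h; B -> d; C -> BV; D -> YA; E -> AY; F -> YY; V -> h | SE | VF; Y -> AS | BB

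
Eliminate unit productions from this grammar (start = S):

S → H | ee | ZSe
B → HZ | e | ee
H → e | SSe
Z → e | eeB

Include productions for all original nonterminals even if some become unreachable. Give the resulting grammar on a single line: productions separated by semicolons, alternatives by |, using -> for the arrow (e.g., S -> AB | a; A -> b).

S -> e | ee | SSe | ZSe; B -> e | HZ | ee; H -> e | SSe; Z -> e | eeB

Unit productions: S->H.
Unit pairs (A ⇒* B via units): (S,H).
S: inherits non-unit rules of {H, S} → SSe | ZSe | e | ee.
B: inherits non-unit rules of {B} → HZ | e | ee.
H: inherits non-unit rules of {H} → SSe | e.
Z: inherits non-unit rules of {Z} → e | eeB.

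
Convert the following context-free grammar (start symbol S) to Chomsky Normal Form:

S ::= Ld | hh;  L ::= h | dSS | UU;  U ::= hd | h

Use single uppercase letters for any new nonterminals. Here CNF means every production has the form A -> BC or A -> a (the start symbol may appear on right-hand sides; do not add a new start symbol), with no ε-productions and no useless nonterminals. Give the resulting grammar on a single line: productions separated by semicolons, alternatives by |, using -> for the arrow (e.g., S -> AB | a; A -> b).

S -> BB | LA; A -> d; B -> h; C -> SS; L -> h | AC | UU; U -> h | BA

No ε-productions.
No unit productions to eliminate.
TERM: introduce A -> d, B -> h and substitute in every rule of length ≥2.
BIN: L -> ASS becomes L -> AC, C -> SS.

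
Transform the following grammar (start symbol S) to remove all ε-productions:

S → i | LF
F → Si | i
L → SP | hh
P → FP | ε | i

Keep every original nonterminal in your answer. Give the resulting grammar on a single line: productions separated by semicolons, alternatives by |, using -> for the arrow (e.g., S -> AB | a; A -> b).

S -> i | LF; F -> i | Si; L -> S | SP | hh; P -> F | i | FP

Nullable set: {P}.
L -> SP: P nullable, giving S | SP.
Drop P -> ε.
P -> FP: P nullable, giving F | FP.
Unchanged (no nullable symbols): S -> LF; S -> i; F -> Si; F -> i; L -> hh; P -> i.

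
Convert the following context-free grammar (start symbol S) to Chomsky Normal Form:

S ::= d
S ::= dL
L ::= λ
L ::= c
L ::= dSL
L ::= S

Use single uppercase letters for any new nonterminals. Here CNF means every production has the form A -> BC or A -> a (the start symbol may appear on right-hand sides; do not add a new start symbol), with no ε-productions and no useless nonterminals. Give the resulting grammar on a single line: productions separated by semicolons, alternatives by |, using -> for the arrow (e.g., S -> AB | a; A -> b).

S -> d | AL; A -> d; B -> SL; L -> c | d | AB | AL | AS

Nullable: {L}; after ε-elimination: S -> d | dL; L -> S | c | dS | dSL.
After unit-elimination: S -> d | dL; L -> c | d | dL | dS | dSL.
TERM: introduce A -> d and substitute in every rule of length ≥2.
BIN: L -> ASL becomes L -> AB, B -> SL.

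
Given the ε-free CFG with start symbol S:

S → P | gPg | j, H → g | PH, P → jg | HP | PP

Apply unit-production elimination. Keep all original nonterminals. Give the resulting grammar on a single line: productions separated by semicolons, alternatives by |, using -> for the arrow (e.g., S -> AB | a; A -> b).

Unit productions: S->P.
Unit pairs (A ⇒* B via units): (S,P).
S: inherits non-unit rules of {P, S} → HP | PP | gPg | j | jg.
H: inherits non-unit rules of {H} → PH | g.
P: inherits non-unit rules of {P} → HP | PP | jg.

S -> j | HP | PP | jg | gPg; H -> g | PH; P -> HP | PP | jg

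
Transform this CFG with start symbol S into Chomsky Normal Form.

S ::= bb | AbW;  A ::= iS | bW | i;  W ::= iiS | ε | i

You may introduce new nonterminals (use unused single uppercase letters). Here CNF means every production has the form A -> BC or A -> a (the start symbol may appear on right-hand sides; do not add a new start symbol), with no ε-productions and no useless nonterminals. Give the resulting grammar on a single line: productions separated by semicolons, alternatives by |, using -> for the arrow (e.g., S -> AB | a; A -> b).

S -> AB | AD | BB; A -> b | i | BW | CS; B -> b; C -> i; D -> BW; E -> CS; W -> i | CE

Nullable: {W}; after ε-elimination: S -> Ab | bb | AbW; A -> b | i | bW | iS; W -> i | iiS.
No unit productions to eliminate.
TERM: introduce B -> b, C -> i and substitute in every rule of length ≥2.
BIN: S -> ABW becomes S -> AD, D -> BW; W -> CCS becomes W -> CE, E -> CS.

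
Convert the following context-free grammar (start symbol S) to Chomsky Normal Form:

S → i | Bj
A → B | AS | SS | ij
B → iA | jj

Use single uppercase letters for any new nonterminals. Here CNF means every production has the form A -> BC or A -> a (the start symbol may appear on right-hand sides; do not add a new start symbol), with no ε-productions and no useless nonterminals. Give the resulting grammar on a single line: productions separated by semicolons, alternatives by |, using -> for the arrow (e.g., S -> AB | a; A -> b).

S -> i | BD; A -> AS | CA | CD | DD | SS; B -> CA | DD; C -> i; D -> j

No ε-productions.
After unit-elimination: S -> i | Bj; A -> AS | SS | iA | ij | jj; B -> iA | jj.
TERM: introduce C -> i, D -> j and substitute in every rule of length ≥2.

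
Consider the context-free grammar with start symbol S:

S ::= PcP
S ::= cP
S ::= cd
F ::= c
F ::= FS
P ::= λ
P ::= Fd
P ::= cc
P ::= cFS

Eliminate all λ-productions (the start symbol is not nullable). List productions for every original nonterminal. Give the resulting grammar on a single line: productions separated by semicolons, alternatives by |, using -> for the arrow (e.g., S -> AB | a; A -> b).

S -> c | Pc | cP | cd | PcP; F -> c | FS; P -> Fd | cc | cFS

Nullable set: {P}.
S -> PcP: P, P nullable, giving Pc | PcP | c | cP.
S -> cP: P nullable, giving c | cP.
Drop P -> λ.
Unchanged (no nullable symbols): S -> cd; F -> FS; F -> c; P -> Fd; P -> cFS; P -> cc.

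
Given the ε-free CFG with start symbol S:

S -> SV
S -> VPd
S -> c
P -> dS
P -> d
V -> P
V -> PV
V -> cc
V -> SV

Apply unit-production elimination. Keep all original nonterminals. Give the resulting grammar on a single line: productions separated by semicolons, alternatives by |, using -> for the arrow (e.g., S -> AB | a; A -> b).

Unit productions: V->P.
Unit pairs (A ⇒* B via units): (V,P).
S: inherits non-unit rules of {S} → SV | VPd | c.
P: inherits non-unit rules of {P} → d | dS.
V: inherits non-unit rules of {P, V} → PV | SV | cc | d | dS.

S -> c | SV | VPd; P -> d | dS; V -> d | PV | SV | cc | dS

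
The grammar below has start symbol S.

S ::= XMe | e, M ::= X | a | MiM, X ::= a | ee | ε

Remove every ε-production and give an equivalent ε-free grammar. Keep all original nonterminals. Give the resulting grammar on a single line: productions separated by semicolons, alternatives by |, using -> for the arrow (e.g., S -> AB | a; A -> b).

S -> e | Me | Xe | XMe; M -> X | a | i | Mi | iM | MiM; X -> a | ee

Nullable set: {M, X}.
S -> XMe: X, M nullable, giving Me | XMe | Xe | e.
M -> MiM: M, M nullable, giving Mi | MiM | i | iM.
M -> X: X nullable, giving X.
Drop X -> ε.
Unchanged (no nullable symbols): S -> e; M -> a; X -> a; X -> ee.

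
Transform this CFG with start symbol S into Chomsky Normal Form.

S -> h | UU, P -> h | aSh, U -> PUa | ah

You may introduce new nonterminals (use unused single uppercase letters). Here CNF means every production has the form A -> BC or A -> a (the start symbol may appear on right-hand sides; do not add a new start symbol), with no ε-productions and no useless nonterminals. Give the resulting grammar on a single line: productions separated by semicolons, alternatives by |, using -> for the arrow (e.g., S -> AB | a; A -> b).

S -> h | UU; A -> a; B -> h; C -> SB; D -> UA; P -> h | AC; U -> AB | PD

No ε-productions.
No unit productions to eliminate.
TERM: introduce A -> a, B -> h and substitute in every rule of length ≥2.
BIN: P -> ASB becomes P -> AC, C -> SB; U -> PUA becomes U -> PD, D -> UA.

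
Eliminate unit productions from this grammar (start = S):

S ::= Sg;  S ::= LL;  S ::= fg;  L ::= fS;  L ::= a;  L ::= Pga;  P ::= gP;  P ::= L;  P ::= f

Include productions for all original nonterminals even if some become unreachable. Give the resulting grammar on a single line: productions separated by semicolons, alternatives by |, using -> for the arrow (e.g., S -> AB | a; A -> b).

S -> LL | Sg | fg; L -> a | fS | Pga; P -> a | f | fS | gP | Pga

Unit productions: P->L.
Unit pairs (A ⇒* B via units): (P,L).
S: inherits non-unit rules of {S} → LL | Sg | fg.
L: inherits non-unit rules of {L} → Pga | a | fS.
P: inherits non-unit rules of {L, P} → Pga | a | f | fS | gP.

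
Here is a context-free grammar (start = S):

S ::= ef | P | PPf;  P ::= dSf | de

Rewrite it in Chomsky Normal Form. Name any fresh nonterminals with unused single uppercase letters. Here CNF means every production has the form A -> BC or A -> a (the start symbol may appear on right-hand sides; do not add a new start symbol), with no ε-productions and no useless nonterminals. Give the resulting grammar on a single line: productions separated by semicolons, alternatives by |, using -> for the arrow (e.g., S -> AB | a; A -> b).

S -> AC | AE | CB | PF; A -> d; B -> f; C -> e; D -> SB; E -> SB; F -> PB; P -> AC | AD

No ε-productions.
After unit-elimination: S -> de | ef | PPf | dSf; P -> de | dSf.
TERM: introduce A -> d, C -> e, B -> f and substitute in every rule of length ≥2.
BIN: P -> ASB becomes P -> AD, D -> SB; S -> ASB becomes S -> AE, E -> SB; S -> PPB becomes S -> PF, F -> PB.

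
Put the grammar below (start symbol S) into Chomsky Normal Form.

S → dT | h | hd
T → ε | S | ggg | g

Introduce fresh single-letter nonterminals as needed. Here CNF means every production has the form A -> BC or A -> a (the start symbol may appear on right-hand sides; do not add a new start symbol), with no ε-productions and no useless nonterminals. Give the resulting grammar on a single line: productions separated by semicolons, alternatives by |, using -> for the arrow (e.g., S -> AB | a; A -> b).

Nullable: {T}; after ε-elimination: S -> d | h | dT | hd; T -> S | g | ggg.
After unit-elimination: S -> d | h | dT | hd; T -> d | g | h | dT | hd | ggg.
TERM: introduce A -> d, C -> g, B -> h and substitute in every rule of length ≥2.
BIN: T -> CCC becomes T -> CD, D -> CC.

S -> d | h | AT | BA; A -> d; B -> h; C -> g; D -> CC; T -> d | g | h | AT | BA | CD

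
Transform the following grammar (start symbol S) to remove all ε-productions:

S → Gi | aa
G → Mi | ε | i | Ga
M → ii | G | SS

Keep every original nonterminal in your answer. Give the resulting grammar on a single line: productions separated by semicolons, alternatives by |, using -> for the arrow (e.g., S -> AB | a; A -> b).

S -> i | Gi | aa; G -> a | i | Ga | Mi; M -> G | SS | ii

Nullable set: {G, M}.
S -> Gi: G nullable, giving Gi | i.
Drop G -> ε.
G -> Ga: G nullable, giving Ga | a.
G -> Mi: M nullable, giving Mi | i.
M -> G: G nullable, giving G.
Unchanged (no nullable symbols): S -> aa; G -> i; M -> SS; M -> ii.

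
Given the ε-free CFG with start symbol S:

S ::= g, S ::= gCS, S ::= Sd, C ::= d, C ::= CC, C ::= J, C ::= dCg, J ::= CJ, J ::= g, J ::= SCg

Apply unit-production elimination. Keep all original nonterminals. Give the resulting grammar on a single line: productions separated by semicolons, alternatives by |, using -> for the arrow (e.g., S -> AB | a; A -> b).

S -> g | Sd | gCS; C -> d | g | CC | CJ | SCg | dCg; J -> g | CJ | SCg

Unit productions: C->J.
Unit pairs (A ⇒* B via units): (C,J).
S: inherits non-unit rules of {S} → Sd | g | gCS.
C: inherits non-unit rules of {C, J} → CC | CJ | SCg | d | dCg | g.
J: inherits non-unit rules of {J} → CJ | SCg | g.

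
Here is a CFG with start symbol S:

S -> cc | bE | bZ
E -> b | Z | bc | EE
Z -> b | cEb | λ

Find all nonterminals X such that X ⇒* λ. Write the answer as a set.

Directly nullable (have an ε-rule): {Z}.
E is nullable via E -> Z (every symbol on the right is already known nullable).
Not nullable: S — each has a terminal in every rule's right-hand side or depends on a non-nullable symbol.

{E, Z}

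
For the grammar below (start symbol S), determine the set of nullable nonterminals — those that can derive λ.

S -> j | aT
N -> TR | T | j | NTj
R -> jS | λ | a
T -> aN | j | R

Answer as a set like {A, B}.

Directly nullable (have an ε-rule): {R}.
T is nullable via T -> R (every symbol on the right is already known nullable).
N is nullable via N -> T (every symbol on the right is already known nullable).
Not nullable: S — each has a terminal in every rule's right-hand side or depends on a non-nullable symbol.

{N, R, T}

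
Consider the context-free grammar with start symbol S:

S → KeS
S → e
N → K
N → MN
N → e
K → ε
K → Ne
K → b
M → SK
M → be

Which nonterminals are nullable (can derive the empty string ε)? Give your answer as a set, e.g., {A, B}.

Directly nullable (have an ε-rule): {K}.
N is nullable via N -> K (every symbol on the right is already known nullable).
Not nullable: M, S — each has a terminal in every rule's right-hand side or depends on a non-nullable symbol.

{K, N}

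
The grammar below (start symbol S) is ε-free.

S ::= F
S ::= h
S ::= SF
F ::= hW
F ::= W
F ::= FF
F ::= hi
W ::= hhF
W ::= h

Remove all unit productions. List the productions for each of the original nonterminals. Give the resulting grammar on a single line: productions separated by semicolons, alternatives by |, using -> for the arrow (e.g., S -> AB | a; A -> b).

Unit productions: F->W, S->F.
Unit pairs (A ⇒* B via units): (F,W), (S,F), (S,W).
S: inherits non-unit rules of {F, S, W} → FF | SF | h | hW | hhF | hi.
F: inherits non-unit rules of {F, W} → FF | h | hW | hhF | hi.
W: inherits non-unit rules of {W} → h | hhF.

S -> h | FF | SF | hW | hi | hhF; F -> h | FF | hW | hi | hhF; W -> h | hhF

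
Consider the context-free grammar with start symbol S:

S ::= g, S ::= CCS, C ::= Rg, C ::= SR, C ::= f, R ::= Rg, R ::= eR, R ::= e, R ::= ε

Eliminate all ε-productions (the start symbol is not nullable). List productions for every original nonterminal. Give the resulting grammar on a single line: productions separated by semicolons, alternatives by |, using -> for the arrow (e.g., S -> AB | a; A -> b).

S -> g | CCS; C -> S | f | g | Rg | SR; R -> e | g | Rg | eR

Nullable set: {R}.
C -> Rg: R nullable, giving Rg | g.
C -> SR: R nullable, giving S | SR.
Drop R -> ε.
R -> Rg: R nullable, giving Rg | g.
R -> eR: R nullable, giving e | eR.
Unchanged (no nullable symbols): S -> CCS; S -> g; C -> f; R -> e.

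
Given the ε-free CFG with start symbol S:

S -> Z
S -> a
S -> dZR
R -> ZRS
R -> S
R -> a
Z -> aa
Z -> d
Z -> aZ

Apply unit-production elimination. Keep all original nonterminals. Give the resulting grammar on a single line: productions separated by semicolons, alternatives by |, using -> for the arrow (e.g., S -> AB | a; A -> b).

S -> a | d | aZ | aa | dZR; R -> a | d | aZ | aa | ZRS | dZR; Z -> d | aZ | aa

Unit productions: R->S, S->Z.
Unit pairs (A ⇒* B via units): (R,S), (R,Z), (S,Z).
S: inherits non-unit rules of {S, Z} → a | aZ | aa | d | dZR.
R: inherits non-unit rules of {R, S, Z} → ZRS | a | aZ | aa | d | dZR.
Z: inherits non-unit rules of {Z} → aZ | aa | d.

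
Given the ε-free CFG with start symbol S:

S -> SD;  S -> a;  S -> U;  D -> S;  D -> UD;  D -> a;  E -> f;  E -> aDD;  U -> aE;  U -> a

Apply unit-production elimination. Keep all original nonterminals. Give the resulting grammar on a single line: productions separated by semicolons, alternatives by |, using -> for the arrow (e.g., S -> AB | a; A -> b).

S -> a | SD | aE; D -> a | SD | UD | aE; E -> f | aDD; U -> a | aE

Unit productions: D->S, S->U.
Unit pairs (A ⇒* B via units): (D,S), (D,U), (S,U).
S: inherits non-unit rules of {S, U} → SD | a | aE.
D: inherits non-unit rules of {D, S, U} → SD | UD | a | aE.
E: inherits non-unit rules of {E} → aDD | f.
U: inherits non-unit rules of {U} → a | aE.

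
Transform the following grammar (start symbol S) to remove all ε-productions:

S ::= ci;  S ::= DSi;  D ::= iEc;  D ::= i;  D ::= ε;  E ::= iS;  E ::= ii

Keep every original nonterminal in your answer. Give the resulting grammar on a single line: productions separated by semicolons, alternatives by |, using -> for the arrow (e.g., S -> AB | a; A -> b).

Nullable set: {D}.
S -> DSi: D nullable, giving DSi | Si.
Drop D -> ε.
Unchanged (no nullable symbols): S -> ci; D -> i; D -> iEc; E -> iS; E -> ii.

S -> Si | ci | DSi; D -> i | iEc; E -> iS | ii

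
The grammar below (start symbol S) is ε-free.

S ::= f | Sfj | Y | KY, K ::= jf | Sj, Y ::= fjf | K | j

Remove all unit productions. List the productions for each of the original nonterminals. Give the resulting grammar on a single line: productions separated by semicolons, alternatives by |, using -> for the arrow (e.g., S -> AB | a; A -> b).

S -> f | j | KY | Sj | jf | Sfj | fjf; K -> Sj | jf; Y -> j | Sj | jf | fjf

Unit productions: S->Y, Y->K.
Unit pairs (A ⇒* B via units): (S,K), (S,Y), (Y,K).
S: inherits non-unit rules of {K, S, Y} → KY | Sfj | Sj | f | fjf | j | jf.
K: inherits non-unit rules of {K} → Sj | jf.
Y: inherits non-unit rules of {K, Y} → Sj | fjf | j | jf.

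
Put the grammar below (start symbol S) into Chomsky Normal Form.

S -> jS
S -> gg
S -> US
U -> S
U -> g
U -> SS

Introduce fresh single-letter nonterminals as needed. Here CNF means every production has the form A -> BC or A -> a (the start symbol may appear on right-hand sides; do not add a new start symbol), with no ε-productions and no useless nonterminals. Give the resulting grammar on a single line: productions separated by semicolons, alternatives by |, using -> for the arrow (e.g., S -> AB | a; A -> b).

No ε-productions.
After unit-elimination: S -> US | gg | jS; U -> g | SS | US | gg | jS.
TERM: introduce A -> g, B -> j and substitute in every rule of length ≥2.

S -> AA | BS | US; A -> g; B -> j; U -> g | AA | BS | SS | US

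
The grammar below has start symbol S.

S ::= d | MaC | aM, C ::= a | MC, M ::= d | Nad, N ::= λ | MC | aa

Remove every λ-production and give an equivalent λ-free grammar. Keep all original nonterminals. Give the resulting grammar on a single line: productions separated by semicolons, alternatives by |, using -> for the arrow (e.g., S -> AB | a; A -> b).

Nullable set: {N}.
M -> Nad: N nullable, giving Nad | ad.
Drop N -> λ.
Unchanged (no nullable symbols): S -> MaC; S -> aM; S -> d; C -> MC; C -> a; M -> d; N -> MC; N -> aa.

S -> d | aM | MaC; C -> a | MC; M -> d | ad | Nad; N -> MC | aa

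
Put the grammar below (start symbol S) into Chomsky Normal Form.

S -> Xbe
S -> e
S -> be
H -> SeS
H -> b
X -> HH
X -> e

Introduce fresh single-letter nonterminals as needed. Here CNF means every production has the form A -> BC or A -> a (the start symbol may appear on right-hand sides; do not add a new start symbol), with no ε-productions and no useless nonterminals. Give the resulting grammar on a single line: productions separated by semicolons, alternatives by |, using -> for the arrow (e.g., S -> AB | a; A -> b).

No ε-productions.
No unit productions to eliminate.
TERM: introduce B -> b, A -> e and substitute in every rule of length ≥2.
BIN: H -> SAS becomes H -> SC, C -> AS; S -> XBA becomes S -> XD, D -> BA.

S -> e | BA | XD; A -> e; B -> b; C -> AS; D -> BA; H -> b | SC; X -> e | HH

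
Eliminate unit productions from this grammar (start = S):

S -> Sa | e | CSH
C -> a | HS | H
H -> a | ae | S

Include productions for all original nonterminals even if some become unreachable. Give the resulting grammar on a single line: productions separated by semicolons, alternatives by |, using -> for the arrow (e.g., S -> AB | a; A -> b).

Unit productions: C->H, H->S.
Unit pairs (A ⇒* B via units): (C,H), (C,S), (H,S).
S: inherits non-unit rules of {S} → CSH | Sa | e.
C: inherits non-unit rules of {C, H, S} → CSH | HS | Sa | a | ae | e.
H: inherits non-unit rules of {H, S} → CSH | Sa | a | ae | e.

S -> e | Sa | CSH; C -> a | e | HS | Sa | ae | CSH; H -> a | e | Sa | ae | CSH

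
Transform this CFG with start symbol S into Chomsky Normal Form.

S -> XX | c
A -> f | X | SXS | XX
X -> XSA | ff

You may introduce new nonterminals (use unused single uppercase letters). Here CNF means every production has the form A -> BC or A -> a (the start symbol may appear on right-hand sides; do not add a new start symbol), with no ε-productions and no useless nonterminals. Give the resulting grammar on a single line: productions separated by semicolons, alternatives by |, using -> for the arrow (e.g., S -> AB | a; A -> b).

No ε-productions.
After unit-elimination: S -> c | XX; A -> f | XX | ff | SXS | XSA; X -> ff | XSA.
TERM: introduce B -> f and substitute in every rule of length ≥2.
BIN: A -> SXS becomes A -> SC, C -> XS; A -> XSA becomes A -> XD, D -> SA; X -> XSA becomes X -> XE, E -> SA.

S -> c | XX; A -> f | BB | SC | XD | XX; B -> f; C -> XS; D -> SA; E -> SA; X -> BB | XE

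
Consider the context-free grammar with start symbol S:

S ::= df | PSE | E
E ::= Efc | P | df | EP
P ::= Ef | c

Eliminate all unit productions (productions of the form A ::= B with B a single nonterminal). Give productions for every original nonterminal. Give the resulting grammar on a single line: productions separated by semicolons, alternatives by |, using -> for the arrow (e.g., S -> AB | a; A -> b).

S -> c | EP | Ef | df | Efc | PSE; E -> c | EP | Ef | df | Efc; P -> c | Ef

Unit productions: E->P, S->E.
Unit pairs (A ⇒* B via units): (E,P), (S,E), (S,P).
S: inherits non-unit rules of {E, P, S} → EP | Ef | Efc | PSE | c | df.
E: inherits non-unit rules of {E, P} → EP | Ef | Efc | c | df.
P: inherits non-unit rules of {P} → Ef | c.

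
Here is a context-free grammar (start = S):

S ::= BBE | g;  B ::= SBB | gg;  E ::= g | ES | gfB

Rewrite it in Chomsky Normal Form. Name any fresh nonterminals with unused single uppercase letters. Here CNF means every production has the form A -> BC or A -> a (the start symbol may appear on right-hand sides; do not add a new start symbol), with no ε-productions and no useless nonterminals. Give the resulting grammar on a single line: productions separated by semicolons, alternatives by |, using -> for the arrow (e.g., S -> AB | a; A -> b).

No ε-productions.
No unit productions to eliminate.
TERM: introduce C -> f, A -> g and substitute in every rule of length ≥2.
BIN: B -> SBB becomes B -> SD, D -> BB; E -> ACB becomes E -> AF, F -> CB; S -> BBE becomes S -> BG, G -> BE.

S -> g | BG; A -> g; B -> AA | SD; C -> f; D -> BB; E -> g | AF | ES; F -> CB; G -> BE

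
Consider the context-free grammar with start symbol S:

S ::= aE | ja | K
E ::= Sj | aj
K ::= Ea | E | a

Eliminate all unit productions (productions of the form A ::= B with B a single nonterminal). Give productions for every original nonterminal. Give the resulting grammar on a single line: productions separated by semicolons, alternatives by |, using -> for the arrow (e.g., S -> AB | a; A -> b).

S -> a | Ea | Sj | aE | aj | ja; E -> Sj | aj; K -> a | Ea | Sj | aj

Unit productions: K->E, S->K.
Unit pairs (A ⇒* B via units): (K,E), (S,E), (S,K).
S: inherits non-unit rules of {E, K, S} → Ea | Sj | a | aE | aj | ja.
E: inherits non-unit rules of {E} → Sj | aj.
K: inherits non-unit rules of {E, K} → Ea | Sj | a | aj.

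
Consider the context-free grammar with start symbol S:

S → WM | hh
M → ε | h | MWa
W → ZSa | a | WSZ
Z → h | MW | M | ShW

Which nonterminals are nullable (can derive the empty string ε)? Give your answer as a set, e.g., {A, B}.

Directly nullable (have an ε-rule): {M}.
Z is nullable via Z -> M (every symbol on the right is already known nullable).
Not nullable: S, W — each has a terminal in every rule's right-hand side or depends on a non-nullable symbol.

{M, Z}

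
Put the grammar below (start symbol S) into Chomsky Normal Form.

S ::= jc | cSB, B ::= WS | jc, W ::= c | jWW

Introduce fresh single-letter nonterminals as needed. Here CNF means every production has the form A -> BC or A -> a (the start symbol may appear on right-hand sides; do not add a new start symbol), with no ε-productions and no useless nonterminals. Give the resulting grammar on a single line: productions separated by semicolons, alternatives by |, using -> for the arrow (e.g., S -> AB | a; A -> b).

No ε-productions.
No unit productions to eliminate.
TERM: introduce C -> c, A -> j and substitute in every rule of length ≥2.
BIN: S -> CSB becomes S -> CD, D -> SB; W -> AWW becomes W -> AE, E -> WW.

S -> AC | CD; A -> j; B -> AC | WS; C -> c; D -> SB; E -> WW; W -> c | AE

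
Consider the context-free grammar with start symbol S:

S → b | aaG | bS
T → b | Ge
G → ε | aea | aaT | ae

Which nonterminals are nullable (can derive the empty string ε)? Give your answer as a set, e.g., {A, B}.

{G}

Directly nullable (have an ε-rule): {G}.
Not nullable: S, T — each has a terminal in every rule's right-hand side or depends on a non-nullable symbol.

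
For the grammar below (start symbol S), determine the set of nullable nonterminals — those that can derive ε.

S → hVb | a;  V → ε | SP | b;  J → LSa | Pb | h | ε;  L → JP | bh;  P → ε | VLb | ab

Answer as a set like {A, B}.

{J, L, P, V}

Directly nullable (have an ε-rule): {J, P, V}.
L is nullable via L -> JP (every symbol on the right is already known nullable).
Not nullable: S — each has a terminal in every rule's right-hand side or depends on a non-nullable symbol.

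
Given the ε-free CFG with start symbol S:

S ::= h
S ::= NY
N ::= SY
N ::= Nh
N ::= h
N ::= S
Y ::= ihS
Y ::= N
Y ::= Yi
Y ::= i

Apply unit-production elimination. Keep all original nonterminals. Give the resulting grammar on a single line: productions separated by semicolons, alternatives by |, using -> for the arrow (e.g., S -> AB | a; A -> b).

Unit productions: N->S, Y->N.
Unit pairs (A ⇒* B via units): (N,S), (Y,N), (Y,S).
S: inherits non-unit rules of {S} → NY | h.
N: inherits non-unit rules of {N, S} → NY | Nh | SY | h.
Y: inherits non-unit rules of {N, S, Y} → NY | Nh | SY | Yi | h | i | ihS.

S -> h | NY; N -> h | NY | Nh | SY; Y -> h | i | NY | Nh | SY | Yi | ihS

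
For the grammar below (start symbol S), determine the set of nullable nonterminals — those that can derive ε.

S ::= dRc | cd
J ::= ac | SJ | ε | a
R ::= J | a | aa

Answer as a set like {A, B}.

{J, R}

Directly nullable (have an ε-rule): {J}.
R is nullable via R -> J (every symbol on the right is already known nullable).
Not nullable: S — each has a terminal in every rule's right-hand side or depends on a non-nullable symbol.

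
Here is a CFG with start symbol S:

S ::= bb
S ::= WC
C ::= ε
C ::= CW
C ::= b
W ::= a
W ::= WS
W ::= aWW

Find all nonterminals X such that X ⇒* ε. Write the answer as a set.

Directly nullable (have an ε-rule): {C}.
Not nullable: S, W — each has a terminal in every rule's right-hand side or depends on a non-nullable symbol.

{C}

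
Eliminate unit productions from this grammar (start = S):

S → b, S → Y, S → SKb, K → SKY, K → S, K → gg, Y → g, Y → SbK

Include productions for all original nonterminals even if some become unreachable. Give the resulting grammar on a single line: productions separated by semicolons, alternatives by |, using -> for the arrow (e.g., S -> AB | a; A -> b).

Unit productions: K->S, S->Y.
Unit pairs (A ⇒* B via units): (K,S), (K,Y), (S,Y).
S: inherits non-unit rules of {S, Y} → SKb | SbK | b | g.
K: inherits non-unit rules of {K, S, Y} → SKY | SKb | SbK | b | g | gg.
Y: inherits non-unit rules of {Y} → SbK | g.

S -> b | g | SKb | SbK; K -> b | g | gg | SKY | SKb | SbK; Y -> g | SbK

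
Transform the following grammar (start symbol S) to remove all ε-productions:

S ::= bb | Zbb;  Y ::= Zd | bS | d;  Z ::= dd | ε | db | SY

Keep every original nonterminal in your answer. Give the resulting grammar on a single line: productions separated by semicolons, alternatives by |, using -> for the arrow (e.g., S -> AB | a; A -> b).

S -> bb | Zbb; Y -> d | Zd | bS; Z -> SY | db | dd

Nullable set: {Z}.
S -> Zbb: Z nullable, giving Zbb | bb.
Y -> Zd: Z nullable, giving Zd | d.
Drop Z -> ε.
Unchanged (no nullable symbols): S -> bb; Y -> bS; Y -> d; Z -> SY; Z -> db; Z -> dd.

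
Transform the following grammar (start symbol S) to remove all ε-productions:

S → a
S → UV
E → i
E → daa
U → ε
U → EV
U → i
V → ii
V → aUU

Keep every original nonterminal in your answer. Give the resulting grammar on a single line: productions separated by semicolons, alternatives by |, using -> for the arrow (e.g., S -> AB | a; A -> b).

Nullable set: {U}.
S -> UV: U nullable, giving UV | V.
Drop U -> ε.
V -> aUU: U, U nullable, giving a | aU | aUU.
Unchanged (no nullable symbols): S -> a; E -> daa; E -> i; U -> EV; U -> i; V -> ii.

S -> V | a | UV; E -> i | daa; U -> i | EV; V -> a | aU | ii | aUU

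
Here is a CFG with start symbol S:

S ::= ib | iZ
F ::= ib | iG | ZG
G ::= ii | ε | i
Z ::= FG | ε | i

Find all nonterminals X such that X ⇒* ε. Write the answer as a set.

{F, G, Z}

Directly nullable (have an ε-rule): {G, Z}.
F is nullable via F -> ZG (every symbol on the right is already known nullable).
Not nullable: S — each has a terminal in every rule's right-hand side or depends on a non-nullable symbol.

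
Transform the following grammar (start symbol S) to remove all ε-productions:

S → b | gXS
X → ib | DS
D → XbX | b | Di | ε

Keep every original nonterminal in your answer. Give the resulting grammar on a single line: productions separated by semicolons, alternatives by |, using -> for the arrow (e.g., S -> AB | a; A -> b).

S -> b | gXS; D -> b | i | Di | XbX; X -> S | DS | ib

Nullable set: {D}.
Drop D -> ε.
D -> Di: D nullable, giving Di | i.
X -> DS: D nullable, giving DS | S.
Unchanged (no nullable symbols): S -> b; S -> gXS; D -> XbX; D -> b; X -> ib.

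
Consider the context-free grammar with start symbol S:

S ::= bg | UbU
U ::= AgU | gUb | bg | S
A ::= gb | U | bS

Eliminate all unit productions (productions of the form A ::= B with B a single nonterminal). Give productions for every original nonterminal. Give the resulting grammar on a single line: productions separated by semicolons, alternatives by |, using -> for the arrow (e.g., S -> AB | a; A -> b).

Unit productions: A->U, U->S.
Unit pairs (A ⇒* B via units): (A,S), (A,U), (U,S).
S: inherits non-unit rules of {S} → UbU | bg.
A: inherits non-unit rules of {A, S, U} → AgU | UbU | bS | bg | gUb | gb.
U: inherits non-unit rules of {S, U} → AgU | UbU | bg | gUb.

S -> bg | UbU; A -> bS | bg | gb | AgU | UbU | gUb; U -> bg | AgU | UbU | gUb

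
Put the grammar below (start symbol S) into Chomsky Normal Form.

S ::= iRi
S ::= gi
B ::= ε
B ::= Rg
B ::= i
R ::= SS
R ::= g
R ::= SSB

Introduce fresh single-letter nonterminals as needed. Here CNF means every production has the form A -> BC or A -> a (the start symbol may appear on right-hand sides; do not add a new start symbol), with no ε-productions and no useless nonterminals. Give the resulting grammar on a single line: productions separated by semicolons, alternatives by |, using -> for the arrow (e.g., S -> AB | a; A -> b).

Nullable: {B}; after ε-elimination: S -> gi | iRi; B -> i | Rg; R -> g | SS | SSB.
No unit productions to eliminate.
TERM: introduce A -> g, C -> i and substitute in every rule of length ≥2.
BIN: R -> SSB becomes R -> SD, D -> SB; S -> CRC becomes S -> CE, E -> RC.

S -> AC | CE; A -> g; B -> i | RA; C -> i; D -> SB; E -> RC; R -> g | SD | SS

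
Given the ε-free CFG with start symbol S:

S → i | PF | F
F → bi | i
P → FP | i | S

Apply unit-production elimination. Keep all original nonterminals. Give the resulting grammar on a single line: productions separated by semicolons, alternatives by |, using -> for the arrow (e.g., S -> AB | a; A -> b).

S -> i | PF | bi; F -> i | bi; P -> i | FP | PF | bi

Unit productions: P->S, S->F.
Unit pairs (A ⇒* B via units): (P,F), (P,S), (S,F).
S: inherits non-unit rules of {F, S} → PF | bi | i.
F: inherits non-unit rules of {F} → bi | i.
P: inherits non-unit rules of {F, P, S} → FP | PF | bi | i.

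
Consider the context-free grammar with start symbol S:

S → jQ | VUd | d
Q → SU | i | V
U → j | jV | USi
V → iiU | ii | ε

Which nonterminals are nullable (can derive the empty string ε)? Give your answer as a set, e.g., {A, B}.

{Q, V}

Directly nullable (have an ε-rule): {V}.
Q is nullable via Q -> V (every symbol on the right is already known nullable).
Not nullable: S, U — each has a terminal in every rule's right-hand side or depends on a non-nullable symbol.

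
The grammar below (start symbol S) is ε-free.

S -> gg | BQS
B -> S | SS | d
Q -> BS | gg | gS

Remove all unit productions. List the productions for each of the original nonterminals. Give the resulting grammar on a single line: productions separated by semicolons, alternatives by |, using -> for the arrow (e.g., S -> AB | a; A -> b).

Unit productions: B->S.
Unit pairs (A ⇒* B via units): (B,S).
S: inherits non-unit rules of {S} → BQS | gg.
B: inherits non-unit rules of {B, S} → BQS | SS | d | gg.
Q: inherits non-unit rules of {Q} → BS | gS | gg.

S -> gg | BQS; B -> d | SS | gg | BQS; Q -> BS | gS | gg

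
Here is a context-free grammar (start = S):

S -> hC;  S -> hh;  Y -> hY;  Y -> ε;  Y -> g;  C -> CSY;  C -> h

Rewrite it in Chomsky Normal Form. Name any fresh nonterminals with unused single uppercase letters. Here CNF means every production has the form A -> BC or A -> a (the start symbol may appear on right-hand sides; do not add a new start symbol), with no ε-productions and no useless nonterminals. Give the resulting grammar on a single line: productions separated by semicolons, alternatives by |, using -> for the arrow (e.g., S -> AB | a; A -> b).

Nullable: {Y}; after ε-elimination: S -> hC | hh; C -> h | CS | CSY; Y -> g | h | hY.
No unit productions to eliminate.
TERM: introduce A -> h and substitute in every rule of length ≥2.
BIN: C -> CSY becomes C -> CB, B -> SY.

S -> AA | AC; A -> h; B -> SY; C -> h | CB | CS; Y -> g | h | AY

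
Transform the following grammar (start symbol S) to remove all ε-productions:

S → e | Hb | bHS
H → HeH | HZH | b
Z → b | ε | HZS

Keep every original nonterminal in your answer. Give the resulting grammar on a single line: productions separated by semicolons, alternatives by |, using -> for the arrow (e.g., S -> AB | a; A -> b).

S -> e | Hb | bHS; H -> b | HH | HZH | HeH; Z -> b | HS | HZS

Nullable set: {Z}.
H -> HZH: Z nullable, giving HH | HZH.
Drop Z -> ε.
Z -> HZS: Z nullable, giving HS | HZS.
Unchanged (no nullable symbols): S -> Hb; S -> bHS; S -> e; H -> HeH; H -> b; Z -> b.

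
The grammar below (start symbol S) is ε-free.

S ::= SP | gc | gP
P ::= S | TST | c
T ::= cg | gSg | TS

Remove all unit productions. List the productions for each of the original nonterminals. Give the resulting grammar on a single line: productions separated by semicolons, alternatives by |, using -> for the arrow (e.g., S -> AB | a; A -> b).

S -> SP | gP | gc; P -> c | SP | gP | gc | TST; T -> TS | cg | gSg

Unit productions: P->S.
Unit pairs (A ⇒* B via units): (P,S).
S: inherits non-unit rules of {S} → SP | gP | gc.
P: inherits non-unit rules of {P, S} → SP | TST | c | gP | gc.
T: inherits non-unit rules of {T} → TS | cg | gSg.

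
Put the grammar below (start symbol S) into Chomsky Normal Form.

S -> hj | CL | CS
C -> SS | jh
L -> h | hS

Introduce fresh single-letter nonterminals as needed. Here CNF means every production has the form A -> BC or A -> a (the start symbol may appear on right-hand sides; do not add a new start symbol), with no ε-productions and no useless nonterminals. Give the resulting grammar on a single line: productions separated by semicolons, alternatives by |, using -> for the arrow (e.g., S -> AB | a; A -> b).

No ε-productions.
No unit productions to eliminate.
TERM: introduce B -> h, A -> j and substitute in every rule of length ≥2.

S -> BA | CL | CS; A -> j; B -> h; C -> AB | SS; L -> h | BS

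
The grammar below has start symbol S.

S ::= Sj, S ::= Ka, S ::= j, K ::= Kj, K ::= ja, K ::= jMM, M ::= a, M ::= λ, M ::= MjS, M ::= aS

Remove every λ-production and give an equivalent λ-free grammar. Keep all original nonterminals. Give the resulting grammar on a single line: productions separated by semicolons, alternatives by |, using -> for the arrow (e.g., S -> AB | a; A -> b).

Nullable set: {M}.
K -> jMM: M, M nullable, giving j | jM | jMM.
Drop M -> λ.
M -> MjS: M nullable, giving MjS | jS.
Unchanged (no nullable symbols): S -> Ka; S -> Sj; S -> j; K -> Kj; K -> ja; M -> a; M -> aS.

S -> j | Ka | Sj; K -> j | Kj | jM | ja | jMM; M -> a | aS | jS | MjS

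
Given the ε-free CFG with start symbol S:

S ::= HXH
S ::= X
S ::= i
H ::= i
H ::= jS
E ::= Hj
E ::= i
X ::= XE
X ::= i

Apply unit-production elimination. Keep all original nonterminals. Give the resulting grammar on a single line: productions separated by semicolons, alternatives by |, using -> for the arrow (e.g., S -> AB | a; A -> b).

S -> i | XE | HXH; E -> i | Hj; H -> i | jS; X -> i | XE

Unit productions: S->X.
Unit pairs (A ⇒* B via units): (S,X).
S: inherits non-unit rules of {S, X} → HXH | XE | i.
E: inherits non-unit rules of {E} → Hj | i.
H: inherits non-unit rules of {H} → i | jS.
X: inherits non-unit rules of {X} → XE | i.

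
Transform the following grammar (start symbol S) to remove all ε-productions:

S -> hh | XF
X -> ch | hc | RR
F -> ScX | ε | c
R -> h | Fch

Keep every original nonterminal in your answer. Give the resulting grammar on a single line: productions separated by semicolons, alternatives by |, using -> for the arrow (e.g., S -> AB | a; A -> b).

Nullable set: {F}.
S -> XF: F nullable, giving X | XF.
Drop F -> ε.
R -> Fch: F nullable, giving Fch | ch.
Unchanged (no nullable symbols): S -> hh; F -> ScX; F -> c; R -> h; X -> RR; X -> ch; X -> hc.

S -> X | XF | hh; F -> c | ScX; R -> h | ch | Fch; X -> RR | ch | hc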